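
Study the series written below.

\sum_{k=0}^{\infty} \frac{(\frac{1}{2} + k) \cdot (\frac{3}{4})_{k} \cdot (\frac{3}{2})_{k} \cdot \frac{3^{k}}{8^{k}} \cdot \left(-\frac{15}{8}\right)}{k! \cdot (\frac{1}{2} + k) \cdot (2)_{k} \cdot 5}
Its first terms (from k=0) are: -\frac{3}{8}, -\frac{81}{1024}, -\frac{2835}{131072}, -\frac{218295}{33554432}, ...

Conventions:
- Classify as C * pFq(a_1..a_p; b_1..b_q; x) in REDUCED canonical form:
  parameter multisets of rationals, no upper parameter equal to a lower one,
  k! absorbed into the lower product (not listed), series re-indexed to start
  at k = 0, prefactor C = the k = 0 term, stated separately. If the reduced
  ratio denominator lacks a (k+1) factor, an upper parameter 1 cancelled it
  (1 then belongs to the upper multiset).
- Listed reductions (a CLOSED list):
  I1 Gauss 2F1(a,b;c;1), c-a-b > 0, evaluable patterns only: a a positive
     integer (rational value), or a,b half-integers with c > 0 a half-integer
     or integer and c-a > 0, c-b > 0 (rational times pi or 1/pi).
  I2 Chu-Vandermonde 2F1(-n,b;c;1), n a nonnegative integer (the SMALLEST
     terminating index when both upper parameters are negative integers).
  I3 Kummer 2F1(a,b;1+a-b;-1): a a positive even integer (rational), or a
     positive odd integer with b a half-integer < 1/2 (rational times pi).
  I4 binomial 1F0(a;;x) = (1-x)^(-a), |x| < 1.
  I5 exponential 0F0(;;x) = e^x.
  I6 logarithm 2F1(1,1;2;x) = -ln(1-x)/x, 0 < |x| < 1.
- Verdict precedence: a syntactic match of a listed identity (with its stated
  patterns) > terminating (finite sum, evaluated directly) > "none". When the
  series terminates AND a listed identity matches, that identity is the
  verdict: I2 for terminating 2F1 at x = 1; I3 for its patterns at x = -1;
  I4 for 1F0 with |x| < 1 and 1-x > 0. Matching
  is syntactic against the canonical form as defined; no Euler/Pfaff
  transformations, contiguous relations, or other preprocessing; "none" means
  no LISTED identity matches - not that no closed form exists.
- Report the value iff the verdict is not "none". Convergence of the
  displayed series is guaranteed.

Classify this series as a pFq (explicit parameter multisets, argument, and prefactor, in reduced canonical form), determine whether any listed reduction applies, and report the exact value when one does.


With C = -\frac{3}{8}: the canonical form is 2F1(\frac{3}{4}, \frac{3}{2}; 2; \frac{3}{8}). Verdict: no listed reduction: x = \frac{3}{8} and upper {\frac{3}{4}, \frac{3}{2}} fail every I1-I6 pattern.

Key observation: with t_0 = -\frac{3}{8}, the two geometric factors (C = -3/8, x = 3/8) combine into one argument.
Term ratio: r(k) = \frac{3}{8} * (k+\frac{3}{4}) (k+\frac{3}{2}) / [(k+2) (k+1)] - rational; roots negated = parameters, x = \frac{3}{8}, C = -\frac{3}{8}.


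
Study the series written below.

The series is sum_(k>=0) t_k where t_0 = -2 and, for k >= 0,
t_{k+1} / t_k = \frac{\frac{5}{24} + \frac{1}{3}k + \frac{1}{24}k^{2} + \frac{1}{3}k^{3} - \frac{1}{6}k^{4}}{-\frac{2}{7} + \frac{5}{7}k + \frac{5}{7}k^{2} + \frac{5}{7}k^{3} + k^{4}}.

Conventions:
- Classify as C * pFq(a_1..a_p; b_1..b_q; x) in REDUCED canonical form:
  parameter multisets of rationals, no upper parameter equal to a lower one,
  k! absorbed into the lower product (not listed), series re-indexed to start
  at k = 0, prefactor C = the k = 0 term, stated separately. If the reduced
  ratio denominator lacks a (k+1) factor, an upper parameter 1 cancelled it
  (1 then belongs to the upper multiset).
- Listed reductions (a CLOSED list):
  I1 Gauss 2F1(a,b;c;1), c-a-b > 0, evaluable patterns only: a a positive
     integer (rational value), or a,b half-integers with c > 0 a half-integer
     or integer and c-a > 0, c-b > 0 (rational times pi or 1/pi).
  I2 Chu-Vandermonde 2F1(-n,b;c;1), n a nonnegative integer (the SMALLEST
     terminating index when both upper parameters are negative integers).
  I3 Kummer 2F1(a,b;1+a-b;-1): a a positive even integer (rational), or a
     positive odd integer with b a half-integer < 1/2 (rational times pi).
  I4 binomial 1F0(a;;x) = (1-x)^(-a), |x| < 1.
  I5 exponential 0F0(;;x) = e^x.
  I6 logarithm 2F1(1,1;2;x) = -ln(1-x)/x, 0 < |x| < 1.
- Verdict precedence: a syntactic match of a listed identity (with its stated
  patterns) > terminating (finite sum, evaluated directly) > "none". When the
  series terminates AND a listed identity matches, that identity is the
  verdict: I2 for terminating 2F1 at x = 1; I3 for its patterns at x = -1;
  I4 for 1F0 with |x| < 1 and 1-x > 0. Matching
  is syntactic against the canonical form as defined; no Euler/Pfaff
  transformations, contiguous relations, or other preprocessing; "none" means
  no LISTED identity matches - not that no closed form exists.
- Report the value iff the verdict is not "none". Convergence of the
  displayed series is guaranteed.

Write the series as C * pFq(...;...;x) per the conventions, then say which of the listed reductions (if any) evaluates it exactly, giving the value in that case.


The series (x = -\frac{1}{6}) is 2F1: upper {-\frac{5}{2}, \frac{1}{2}}, lower {-\frac{2}{7}}, prefactor -2. Verdict: none - at argument -\frac{1}{6} the multisets {-\frac{5}{2}, \frac{1}{2}} ; {-\frac{2}{7}} match no listed identity.

Structural cue: with t_0 = -2, the ratio is unreduced: k^2 + 1 divides both sides (C = -2, x = -1/6).
Consecutive-term ratio: r(k) = -\frac{1}{6} * (k-\frac{5}{2}) (k+\frac{1}{2}) / [(k-\frac{2}{7}) (k+1)] - rational; roots negated = parameters, x = -\frac{1}{6}, C = -2.


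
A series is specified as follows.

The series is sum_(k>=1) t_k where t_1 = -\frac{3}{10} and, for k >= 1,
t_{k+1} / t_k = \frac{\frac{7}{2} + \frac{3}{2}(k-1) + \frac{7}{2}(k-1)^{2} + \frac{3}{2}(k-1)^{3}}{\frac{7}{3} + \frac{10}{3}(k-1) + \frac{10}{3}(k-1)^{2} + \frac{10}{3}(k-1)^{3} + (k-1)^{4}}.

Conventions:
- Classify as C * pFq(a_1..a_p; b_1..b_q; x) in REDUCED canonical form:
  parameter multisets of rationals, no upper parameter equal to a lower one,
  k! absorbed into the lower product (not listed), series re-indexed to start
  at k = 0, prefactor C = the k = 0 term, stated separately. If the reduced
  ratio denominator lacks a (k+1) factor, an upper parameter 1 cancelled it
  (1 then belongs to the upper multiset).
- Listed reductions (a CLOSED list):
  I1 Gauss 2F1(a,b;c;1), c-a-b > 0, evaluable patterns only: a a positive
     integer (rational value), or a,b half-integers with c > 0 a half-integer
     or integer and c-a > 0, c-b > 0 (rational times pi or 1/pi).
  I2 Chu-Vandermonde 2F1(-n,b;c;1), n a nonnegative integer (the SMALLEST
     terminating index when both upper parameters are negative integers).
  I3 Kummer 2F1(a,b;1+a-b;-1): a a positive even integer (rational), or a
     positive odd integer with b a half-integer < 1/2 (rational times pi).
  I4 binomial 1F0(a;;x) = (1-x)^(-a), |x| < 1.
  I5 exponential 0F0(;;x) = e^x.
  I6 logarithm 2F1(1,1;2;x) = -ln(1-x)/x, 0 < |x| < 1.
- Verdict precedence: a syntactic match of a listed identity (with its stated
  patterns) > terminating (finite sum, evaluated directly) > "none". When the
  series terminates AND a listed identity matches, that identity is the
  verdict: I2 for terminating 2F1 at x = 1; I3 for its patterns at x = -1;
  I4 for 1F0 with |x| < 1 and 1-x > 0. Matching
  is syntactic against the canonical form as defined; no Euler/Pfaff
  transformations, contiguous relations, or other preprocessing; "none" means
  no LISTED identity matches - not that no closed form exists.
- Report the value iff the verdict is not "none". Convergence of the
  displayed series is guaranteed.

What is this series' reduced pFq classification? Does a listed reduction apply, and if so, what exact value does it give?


Key step: from the first term -\frac{3}{10}: factor the ratio over Q (C = -3/10): negated roots = parameters.
Consecutive-term ratio: r(k) = \frac{3}{2} * 1 / [(k+1)] ; factor over Q: parameters, x = \frac{3}{2}, and C = -\frac{3}{10}.

With C = -\frac{3}{10}: the canonical form is 0F0(-; -; \frac{3}{2}). Verdict (x = \frac{3}{2}): the exponential series (I5) applies (the 0F0 exponential series at x = \frac{3}{2}). Exact value: \left(-\frac{3}{10}\right) \cdot e^{\frac{3}{2}}.


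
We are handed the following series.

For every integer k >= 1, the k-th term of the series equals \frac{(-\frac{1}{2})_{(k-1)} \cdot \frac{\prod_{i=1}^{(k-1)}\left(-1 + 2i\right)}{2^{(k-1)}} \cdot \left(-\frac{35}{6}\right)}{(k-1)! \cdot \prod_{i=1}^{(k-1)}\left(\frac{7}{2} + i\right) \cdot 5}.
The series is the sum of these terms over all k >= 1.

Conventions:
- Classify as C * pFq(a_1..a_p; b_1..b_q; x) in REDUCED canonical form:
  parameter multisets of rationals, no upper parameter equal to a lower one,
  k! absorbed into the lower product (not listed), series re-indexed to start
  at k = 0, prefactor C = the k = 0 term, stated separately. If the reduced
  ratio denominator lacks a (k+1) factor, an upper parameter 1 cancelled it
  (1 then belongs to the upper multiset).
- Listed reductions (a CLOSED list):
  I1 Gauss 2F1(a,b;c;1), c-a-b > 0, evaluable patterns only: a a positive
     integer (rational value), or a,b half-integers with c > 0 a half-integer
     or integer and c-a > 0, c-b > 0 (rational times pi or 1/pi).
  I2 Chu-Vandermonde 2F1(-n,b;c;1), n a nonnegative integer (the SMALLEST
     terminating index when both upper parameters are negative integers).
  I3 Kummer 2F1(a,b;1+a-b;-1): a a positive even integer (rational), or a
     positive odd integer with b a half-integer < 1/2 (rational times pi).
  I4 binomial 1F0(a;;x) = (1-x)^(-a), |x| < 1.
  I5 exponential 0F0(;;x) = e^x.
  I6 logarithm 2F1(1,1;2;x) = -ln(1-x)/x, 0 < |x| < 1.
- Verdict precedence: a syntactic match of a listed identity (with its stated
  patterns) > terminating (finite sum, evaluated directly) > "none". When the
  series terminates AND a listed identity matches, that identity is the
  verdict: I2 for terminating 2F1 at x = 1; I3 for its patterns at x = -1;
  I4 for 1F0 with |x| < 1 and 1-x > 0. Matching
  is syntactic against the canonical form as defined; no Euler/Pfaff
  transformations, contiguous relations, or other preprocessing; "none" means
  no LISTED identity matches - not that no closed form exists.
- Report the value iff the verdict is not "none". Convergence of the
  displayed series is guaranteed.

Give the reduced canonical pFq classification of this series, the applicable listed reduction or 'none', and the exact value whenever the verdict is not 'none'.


x = 1 here; the reduced form reads 2F1, upper {-\frac{1}{2}, \frac{1}{2}}, lower {\frac{9}{2}}, C = -\frac{7}{6}. Verdict (x = 1): the half-integer Gauss pattern (I1) applies (x = 1; upper {-\frac{1}{2}, \frac{1}{2}} half-integers, c = \frac{9}{2} in the evaluable pattern). Hence: \left(-\frac{8575}{24576}\right) \cdot \pi.

Key step: t_0 being -\frac{7}{6}, the odd product 1*3*...*(2k-1) (C = -7/6, x = 1) is 2^k (1/2)_k.
Step ratio: r(k) = 1 * (k-\frac{1}{2}) (k+\frac{1}{2}) / [(k+\frac{9}{2}) (k+1)] - poly over poly, x = 1 from leading terms; C = -\frac{7}{6} at k = 0.


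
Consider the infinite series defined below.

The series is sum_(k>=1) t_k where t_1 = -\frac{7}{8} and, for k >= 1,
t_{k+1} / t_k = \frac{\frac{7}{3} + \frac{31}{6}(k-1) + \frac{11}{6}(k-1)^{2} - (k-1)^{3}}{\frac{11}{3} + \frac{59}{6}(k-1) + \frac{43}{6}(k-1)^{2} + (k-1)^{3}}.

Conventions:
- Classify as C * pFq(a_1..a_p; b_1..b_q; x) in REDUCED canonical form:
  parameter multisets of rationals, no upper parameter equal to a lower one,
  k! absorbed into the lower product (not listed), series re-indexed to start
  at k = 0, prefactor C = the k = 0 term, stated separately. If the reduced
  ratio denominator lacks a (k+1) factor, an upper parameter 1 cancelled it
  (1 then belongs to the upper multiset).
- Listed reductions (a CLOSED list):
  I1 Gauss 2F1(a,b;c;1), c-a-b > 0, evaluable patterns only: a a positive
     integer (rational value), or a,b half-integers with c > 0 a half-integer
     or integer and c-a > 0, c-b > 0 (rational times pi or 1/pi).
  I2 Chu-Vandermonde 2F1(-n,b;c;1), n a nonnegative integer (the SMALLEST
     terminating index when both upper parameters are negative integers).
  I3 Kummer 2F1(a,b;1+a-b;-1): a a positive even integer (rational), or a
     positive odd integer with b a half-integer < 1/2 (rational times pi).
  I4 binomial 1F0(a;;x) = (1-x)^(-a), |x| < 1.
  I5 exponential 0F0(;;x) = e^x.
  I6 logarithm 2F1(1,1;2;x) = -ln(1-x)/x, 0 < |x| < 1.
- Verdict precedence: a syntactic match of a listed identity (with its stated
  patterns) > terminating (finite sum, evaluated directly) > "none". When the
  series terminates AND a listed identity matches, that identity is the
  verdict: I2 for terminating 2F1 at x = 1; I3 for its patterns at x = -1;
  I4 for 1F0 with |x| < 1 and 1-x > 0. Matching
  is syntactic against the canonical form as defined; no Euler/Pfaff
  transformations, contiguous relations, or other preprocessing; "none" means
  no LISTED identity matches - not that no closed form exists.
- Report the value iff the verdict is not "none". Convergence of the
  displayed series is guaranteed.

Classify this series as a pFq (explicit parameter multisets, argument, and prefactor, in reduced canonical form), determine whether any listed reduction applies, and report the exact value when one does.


Reduced: x = -1, 2F1, upper = {-\frac{7}{2}, 1}, lower = {\frac{11}{2}}, C = -\frac{7}{8}. Verdict at x = -1: Kummer's theorem (I3) matches (x = -1; c = \frac{11}{2} equals 1+a-b for upper {-\frac{7}{2}, 1}: listed pattern). Sum: \left(-\frac{2205}{4096}\right) \cdot \pi.

The tell: t_0 being -\frac{7}{8}, factor the ratio over Q (C = -7/8): negated roots = parameters.
Step ratio: r(k) = -1 * (k-\frac{7}{2}) (k+1) / [(k+\frac{11}{2}) (k+1)] - poly over poly, x = -1 from leading terms; C = -\frac{7}{8} at k = 0.


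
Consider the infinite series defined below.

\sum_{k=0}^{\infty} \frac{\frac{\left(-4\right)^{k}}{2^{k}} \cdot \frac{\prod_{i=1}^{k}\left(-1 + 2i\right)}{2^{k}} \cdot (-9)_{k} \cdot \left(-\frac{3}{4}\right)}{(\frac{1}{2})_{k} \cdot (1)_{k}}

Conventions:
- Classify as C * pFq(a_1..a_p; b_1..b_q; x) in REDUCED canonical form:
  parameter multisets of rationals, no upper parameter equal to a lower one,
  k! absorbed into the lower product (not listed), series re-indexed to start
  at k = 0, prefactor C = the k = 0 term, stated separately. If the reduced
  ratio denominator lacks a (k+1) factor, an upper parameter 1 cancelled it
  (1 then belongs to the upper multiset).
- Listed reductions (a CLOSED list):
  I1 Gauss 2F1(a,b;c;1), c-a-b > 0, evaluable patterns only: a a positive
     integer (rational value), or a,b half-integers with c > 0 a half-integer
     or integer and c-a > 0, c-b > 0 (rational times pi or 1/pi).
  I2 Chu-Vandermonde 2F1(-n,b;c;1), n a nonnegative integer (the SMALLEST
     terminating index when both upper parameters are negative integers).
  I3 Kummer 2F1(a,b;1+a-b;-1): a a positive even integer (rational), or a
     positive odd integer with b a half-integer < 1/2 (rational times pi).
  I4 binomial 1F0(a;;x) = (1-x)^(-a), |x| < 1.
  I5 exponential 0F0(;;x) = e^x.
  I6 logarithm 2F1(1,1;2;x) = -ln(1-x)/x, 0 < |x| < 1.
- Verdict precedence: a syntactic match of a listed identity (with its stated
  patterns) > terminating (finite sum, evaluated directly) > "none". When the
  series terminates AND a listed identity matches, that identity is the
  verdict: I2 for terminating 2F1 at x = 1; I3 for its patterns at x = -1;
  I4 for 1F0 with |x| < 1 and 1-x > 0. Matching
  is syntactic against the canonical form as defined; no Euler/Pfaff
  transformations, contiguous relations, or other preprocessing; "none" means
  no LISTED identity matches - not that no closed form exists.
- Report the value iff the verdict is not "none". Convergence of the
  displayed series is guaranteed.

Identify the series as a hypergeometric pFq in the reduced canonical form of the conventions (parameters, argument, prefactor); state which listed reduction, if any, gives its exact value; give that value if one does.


At argument -2: a 1F0 with upper {-9}, lower {-}, scaled by C = -\frac{3}{4}. Verdict: terminating - the sum ends at index 9 because -9 is a negative integer; exact evaluation follows. Hence: -\frac{59049}{4}.

The tell: with t_0 = -\frac{3}{4}, the two k-th powers (prefactor -3/4) combine into one argument.
Term ratio: r(k) = -2 * (k-9) / [(k+1)] - rational in k, leading ratio -2; with t_0 = -\frac{3}{4}, classification follows.


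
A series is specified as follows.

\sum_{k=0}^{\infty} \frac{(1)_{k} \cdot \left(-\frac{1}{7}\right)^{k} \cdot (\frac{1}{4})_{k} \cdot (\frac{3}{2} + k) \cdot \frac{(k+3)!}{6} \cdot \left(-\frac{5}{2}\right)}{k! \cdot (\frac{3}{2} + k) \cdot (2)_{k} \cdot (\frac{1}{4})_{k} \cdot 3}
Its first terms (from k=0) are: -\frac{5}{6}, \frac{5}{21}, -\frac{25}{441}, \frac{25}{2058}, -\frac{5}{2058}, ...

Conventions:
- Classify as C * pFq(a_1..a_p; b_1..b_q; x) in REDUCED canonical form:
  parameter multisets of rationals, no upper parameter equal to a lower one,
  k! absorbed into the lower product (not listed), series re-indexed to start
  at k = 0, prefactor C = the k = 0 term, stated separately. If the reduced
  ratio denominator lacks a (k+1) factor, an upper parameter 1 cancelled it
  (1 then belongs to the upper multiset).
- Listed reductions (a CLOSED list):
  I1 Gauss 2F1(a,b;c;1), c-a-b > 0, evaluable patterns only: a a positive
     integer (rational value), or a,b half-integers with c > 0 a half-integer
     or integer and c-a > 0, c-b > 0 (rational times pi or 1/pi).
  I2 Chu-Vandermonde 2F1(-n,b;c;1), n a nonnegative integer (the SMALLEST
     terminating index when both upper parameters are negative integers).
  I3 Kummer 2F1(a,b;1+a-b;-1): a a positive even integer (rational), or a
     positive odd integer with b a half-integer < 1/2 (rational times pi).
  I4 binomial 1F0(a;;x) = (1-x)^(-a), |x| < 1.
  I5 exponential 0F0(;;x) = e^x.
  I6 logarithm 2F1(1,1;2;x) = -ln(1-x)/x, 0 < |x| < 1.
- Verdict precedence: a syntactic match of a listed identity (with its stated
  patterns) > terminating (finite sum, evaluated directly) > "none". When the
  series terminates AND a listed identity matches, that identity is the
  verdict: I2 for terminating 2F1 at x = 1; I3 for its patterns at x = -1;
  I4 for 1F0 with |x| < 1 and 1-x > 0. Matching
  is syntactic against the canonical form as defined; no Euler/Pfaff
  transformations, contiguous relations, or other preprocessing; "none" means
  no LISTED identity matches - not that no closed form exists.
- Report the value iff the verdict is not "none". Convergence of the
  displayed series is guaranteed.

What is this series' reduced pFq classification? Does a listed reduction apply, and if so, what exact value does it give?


This is -\frac{5}{6} * 2F1(1, 4; 2; -\frac{1}{7}) in reduced canonical form. Verdict: none. Every listed pattern misses the 2F1 form at -\frac{1}{7}, upper {1, 4}.

Structural cue: t_0 = -\frac{5}{6} here, and the factorial ratio (C = -5/6, x = -1/7) (k+a-1)!/(a-1)! is a rising factorial (a)_k.
Step ratio: r(k) = -\frac{1}{7} * (k+1) (k+4) / [(k+2) (k+1)] - poly over poly, x = -\frac{1}{7} from leading terms; C = -\frac{5}{6} at k = 0.


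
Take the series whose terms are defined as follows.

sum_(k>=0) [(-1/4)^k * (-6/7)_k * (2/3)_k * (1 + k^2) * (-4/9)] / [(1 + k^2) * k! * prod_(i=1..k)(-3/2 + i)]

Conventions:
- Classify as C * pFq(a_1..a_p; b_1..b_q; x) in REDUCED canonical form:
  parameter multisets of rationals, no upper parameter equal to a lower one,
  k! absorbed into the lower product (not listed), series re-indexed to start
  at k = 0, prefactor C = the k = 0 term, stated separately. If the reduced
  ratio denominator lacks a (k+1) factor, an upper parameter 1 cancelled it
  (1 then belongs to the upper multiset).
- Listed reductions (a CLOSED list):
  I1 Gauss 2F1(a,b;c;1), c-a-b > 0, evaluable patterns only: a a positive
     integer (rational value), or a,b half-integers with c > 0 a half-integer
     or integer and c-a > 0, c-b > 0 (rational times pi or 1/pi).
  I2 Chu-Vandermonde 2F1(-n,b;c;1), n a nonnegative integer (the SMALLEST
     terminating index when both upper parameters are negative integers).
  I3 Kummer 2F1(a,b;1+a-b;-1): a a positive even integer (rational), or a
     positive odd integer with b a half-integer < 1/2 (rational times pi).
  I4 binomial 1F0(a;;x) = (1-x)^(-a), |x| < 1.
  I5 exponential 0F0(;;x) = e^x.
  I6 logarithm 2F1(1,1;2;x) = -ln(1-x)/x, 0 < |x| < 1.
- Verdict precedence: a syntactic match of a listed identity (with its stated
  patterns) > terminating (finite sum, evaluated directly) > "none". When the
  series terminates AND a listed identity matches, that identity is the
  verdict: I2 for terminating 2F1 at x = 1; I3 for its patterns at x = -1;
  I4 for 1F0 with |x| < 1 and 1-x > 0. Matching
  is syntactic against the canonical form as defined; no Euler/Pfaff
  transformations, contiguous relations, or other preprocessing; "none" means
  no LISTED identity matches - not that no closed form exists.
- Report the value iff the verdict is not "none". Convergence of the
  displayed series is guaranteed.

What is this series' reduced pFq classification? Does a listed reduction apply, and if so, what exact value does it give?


With C = -4/9: the canonical form is 2F1(-6/7, 2/3; -1/2; -1/4). Verdict: none - at argument -1/4 the multisets {-6/7, 2/3} ; {-1/2} match no listed identity.

Key step: t_0 = -4/9 here, and the lower running product (C = -4/9, x = -1/4) is a rising factorial.
Ratio: r(k) = (-1/4) * (k-6/7) (k+2/3) / [(k-1/2) (k+1)] - rational; roots negated = parameters, x = (-1/4), C = -4/9.


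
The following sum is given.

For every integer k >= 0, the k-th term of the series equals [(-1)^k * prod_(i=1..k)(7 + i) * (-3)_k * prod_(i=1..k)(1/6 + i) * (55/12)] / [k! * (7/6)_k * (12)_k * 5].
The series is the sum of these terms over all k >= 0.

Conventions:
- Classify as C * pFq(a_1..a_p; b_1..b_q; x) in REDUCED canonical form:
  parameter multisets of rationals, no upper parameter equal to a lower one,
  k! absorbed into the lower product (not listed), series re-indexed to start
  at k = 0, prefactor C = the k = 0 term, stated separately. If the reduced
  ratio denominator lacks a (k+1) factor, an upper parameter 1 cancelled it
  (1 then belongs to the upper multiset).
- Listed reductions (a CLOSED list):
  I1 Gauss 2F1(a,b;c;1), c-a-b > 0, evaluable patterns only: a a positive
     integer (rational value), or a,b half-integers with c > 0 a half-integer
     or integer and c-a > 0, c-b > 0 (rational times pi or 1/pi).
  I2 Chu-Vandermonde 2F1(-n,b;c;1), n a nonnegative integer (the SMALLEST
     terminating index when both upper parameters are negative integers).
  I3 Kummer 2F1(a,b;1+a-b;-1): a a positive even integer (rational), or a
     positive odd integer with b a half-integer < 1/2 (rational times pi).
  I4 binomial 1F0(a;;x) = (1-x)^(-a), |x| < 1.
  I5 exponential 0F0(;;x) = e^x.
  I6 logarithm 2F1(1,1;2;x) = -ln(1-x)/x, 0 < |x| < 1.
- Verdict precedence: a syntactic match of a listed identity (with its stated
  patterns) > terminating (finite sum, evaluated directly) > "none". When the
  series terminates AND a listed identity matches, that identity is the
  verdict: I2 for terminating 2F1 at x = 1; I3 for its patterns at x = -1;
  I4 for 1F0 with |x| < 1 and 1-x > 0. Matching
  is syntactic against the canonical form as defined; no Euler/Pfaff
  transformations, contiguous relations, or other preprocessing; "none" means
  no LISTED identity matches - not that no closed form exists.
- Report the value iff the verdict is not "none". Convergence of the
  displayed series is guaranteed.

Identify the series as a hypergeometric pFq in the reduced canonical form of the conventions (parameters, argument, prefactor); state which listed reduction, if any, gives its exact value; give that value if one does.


The series (x = -1) is 2F1: upper {-3, 8}, lower {12}, prefactor 11/12. Verdict: Kummer (I3) fires (x = -1; c = 12 equals 1+a-b for upper {-3, 8}: listed pattern). Hence: 121/28.

Structural cue: x = (-1) and the running product (C = 11/12, x = -1) telescopes to a rising factorial.
Adjacent-term ratio: r(k) = (-1) * (k-3) (k+8) / [(k+12) (k+1)] ; factor over Q: parameters, x = (-1), and C = 11/12.


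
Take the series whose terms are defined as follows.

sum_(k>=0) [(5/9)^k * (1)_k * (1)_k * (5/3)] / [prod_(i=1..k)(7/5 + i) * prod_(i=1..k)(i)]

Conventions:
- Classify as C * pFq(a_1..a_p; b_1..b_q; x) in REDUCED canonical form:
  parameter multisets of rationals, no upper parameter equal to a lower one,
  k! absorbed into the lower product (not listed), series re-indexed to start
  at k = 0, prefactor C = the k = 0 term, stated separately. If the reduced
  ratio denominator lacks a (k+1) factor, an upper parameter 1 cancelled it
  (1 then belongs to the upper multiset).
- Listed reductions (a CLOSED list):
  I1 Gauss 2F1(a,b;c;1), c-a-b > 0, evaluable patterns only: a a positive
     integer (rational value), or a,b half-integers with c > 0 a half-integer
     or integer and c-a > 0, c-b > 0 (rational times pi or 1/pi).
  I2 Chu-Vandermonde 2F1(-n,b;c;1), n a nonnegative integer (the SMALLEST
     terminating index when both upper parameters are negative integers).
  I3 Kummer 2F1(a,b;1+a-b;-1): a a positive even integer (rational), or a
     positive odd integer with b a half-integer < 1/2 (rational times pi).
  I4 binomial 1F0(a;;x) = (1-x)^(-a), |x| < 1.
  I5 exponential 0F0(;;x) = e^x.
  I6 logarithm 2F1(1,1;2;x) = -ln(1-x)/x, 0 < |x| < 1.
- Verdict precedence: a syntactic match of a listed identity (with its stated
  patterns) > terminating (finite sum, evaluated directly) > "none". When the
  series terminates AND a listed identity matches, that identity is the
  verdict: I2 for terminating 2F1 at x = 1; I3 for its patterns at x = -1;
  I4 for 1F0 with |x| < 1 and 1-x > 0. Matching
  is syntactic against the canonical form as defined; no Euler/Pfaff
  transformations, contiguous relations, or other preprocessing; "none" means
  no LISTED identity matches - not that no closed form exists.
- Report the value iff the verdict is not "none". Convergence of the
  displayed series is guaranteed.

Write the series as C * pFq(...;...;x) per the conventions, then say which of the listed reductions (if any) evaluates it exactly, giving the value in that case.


x = 5/9 here; the reduced form reads 2F1, upper {1, 1}, lower {12/5}, C = 5/3. Verdict: none (x = 5/9): each listed identity misses the multisets {1, 1} ; {12/5}.

Structural cue: with t_0 = 5/3, the product of the first k integers (C = 5/3, x = 5/9) is k!.
Step ratio: r(k) = (5/9) * (k+1) (k+1) / [(k+12/5) (k+1)] - poly over poly, x = (5/9) from leading terms; C = 5/3 at k = 0.


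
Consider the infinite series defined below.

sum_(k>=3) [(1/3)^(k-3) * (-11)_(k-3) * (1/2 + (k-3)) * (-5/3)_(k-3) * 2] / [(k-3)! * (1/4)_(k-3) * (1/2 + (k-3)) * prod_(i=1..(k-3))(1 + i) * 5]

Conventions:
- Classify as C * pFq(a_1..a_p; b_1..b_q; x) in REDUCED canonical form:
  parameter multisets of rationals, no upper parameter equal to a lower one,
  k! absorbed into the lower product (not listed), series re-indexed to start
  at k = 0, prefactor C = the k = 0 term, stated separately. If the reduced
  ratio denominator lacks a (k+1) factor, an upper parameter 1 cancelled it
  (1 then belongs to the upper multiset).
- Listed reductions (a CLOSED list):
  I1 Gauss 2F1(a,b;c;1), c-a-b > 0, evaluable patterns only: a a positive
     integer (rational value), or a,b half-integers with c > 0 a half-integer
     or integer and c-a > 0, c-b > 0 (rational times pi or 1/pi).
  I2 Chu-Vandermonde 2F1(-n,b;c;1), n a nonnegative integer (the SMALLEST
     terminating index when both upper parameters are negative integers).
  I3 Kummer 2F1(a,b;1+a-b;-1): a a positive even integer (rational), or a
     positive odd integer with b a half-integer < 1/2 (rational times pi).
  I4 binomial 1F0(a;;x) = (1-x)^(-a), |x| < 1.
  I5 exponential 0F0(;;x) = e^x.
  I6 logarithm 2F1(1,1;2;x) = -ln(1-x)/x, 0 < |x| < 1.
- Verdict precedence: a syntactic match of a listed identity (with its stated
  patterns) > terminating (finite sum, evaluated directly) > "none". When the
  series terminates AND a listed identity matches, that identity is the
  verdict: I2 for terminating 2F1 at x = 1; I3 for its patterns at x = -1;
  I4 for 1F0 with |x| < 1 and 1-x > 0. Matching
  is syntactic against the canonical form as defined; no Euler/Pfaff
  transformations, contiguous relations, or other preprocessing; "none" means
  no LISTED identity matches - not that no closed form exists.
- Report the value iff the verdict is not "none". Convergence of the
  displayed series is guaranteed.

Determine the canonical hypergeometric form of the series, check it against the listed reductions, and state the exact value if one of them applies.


Prefactor 2/5, argument 1/3: 2F2 with upper {-11, -5/3} over lower {1/4, 2}. Verdict: terminating - upper -11 stops the sum at k = 11; the 12 terms are added exactly. Value: 1932464703205046778600891746/289005089677200500545816875.

The tell: x = (1/3) and the factor k + 1/2 cancels (top and bottom), leaving C = 2/5.
Ratio: r(k) = (1/3) * (k-11) (k-5/3) / [(k+1/4) (k+2) (k+1)] - rational in k, leading ratio (1/3); with t_0 = 2/5, classification follows.


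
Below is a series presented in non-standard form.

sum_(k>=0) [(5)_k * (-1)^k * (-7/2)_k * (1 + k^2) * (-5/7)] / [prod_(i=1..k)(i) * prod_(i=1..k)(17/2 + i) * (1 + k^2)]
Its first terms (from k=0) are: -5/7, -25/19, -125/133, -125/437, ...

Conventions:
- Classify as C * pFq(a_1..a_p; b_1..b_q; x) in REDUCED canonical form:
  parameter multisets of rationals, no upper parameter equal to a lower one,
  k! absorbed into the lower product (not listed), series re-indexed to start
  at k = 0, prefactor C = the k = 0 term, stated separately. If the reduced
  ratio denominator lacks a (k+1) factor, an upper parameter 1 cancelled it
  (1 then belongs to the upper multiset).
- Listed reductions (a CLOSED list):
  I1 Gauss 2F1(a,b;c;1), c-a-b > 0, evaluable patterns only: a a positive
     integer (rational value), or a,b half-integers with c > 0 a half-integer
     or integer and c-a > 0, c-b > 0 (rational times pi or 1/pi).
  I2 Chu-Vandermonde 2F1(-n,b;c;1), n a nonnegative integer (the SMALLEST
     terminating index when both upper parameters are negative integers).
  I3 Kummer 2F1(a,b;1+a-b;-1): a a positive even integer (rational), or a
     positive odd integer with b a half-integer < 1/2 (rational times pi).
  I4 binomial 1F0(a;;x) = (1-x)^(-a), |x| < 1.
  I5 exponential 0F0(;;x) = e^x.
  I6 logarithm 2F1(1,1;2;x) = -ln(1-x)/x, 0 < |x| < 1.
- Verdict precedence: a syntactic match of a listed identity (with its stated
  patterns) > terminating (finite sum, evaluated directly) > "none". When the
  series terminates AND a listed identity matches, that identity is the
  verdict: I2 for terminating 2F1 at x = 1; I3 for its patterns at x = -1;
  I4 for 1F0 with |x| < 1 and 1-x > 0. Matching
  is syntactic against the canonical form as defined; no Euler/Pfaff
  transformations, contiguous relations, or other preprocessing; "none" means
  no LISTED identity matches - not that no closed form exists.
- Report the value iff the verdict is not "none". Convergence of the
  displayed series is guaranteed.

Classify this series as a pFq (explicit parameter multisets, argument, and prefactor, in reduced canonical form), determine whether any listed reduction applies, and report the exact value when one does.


The tell: t_0 = -5/7 here, and the lower running product (C = -5/7, x = -1) is a rising factorial.
Term ratio: r(k) = (-1) * (k-7/2) (k+5) / [(k+19/2) (k+1)] - poly over poly, x = (-1) from leading terms; C = -5/7 at k = 0.

x = -1 here; the reduced form reads 2F1, upper {-7/2, 5}, lower {19/2}, C = -5/7. Verdict at x = -1: the Kummer evaluation I3 matches (x = -1; c = 19/2 equals 1+a-b for upper {-7/2, 5}: listed pattern). Exact value: (-546975/524288) * pi.


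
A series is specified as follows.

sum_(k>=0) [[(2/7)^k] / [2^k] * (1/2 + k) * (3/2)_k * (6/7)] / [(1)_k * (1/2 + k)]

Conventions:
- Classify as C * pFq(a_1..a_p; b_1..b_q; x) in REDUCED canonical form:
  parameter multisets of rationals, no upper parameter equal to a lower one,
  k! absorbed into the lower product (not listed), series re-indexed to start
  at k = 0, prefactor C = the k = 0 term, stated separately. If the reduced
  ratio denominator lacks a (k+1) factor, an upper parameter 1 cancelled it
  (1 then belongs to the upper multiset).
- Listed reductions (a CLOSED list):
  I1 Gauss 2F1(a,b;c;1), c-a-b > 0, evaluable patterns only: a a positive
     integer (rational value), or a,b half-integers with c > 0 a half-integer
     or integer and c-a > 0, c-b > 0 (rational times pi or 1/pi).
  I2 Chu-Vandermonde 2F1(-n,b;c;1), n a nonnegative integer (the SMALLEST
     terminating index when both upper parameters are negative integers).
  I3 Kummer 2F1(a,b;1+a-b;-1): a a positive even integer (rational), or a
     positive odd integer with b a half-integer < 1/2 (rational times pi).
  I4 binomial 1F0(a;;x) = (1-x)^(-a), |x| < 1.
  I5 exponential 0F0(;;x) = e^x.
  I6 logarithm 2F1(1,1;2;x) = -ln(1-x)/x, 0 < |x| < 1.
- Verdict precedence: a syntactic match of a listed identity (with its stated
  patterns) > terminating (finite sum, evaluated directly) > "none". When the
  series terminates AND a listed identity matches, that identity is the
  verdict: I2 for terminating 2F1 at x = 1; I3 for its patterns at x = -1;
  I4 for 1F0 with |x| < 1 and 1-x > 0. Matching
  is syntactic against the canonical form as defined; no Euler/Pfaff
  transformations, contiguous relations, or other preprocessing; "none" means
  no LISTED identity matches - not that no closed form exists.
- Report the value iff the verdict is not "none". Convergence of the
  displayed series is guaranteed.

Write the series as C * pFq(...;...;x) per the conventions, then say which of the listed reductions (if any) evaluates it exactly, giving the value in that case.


Canonical form: C = 6/7 times 1F0 with upper {3/2}, lower {-}, x = 1/7. Verdict: binomial (I4) matches (the 1F0 binomial series: exponent -3/2, x = 1/7). Hence: (6/7) * (6/7)^(-3/2).

First insight: t_0 = 6/7 here, and striking the common factor k + 1/2 reduces the term (prefactor 6/7).
Adjacent-term ratio: r(k) = (1/7) * (k+3/2) / [(k+1)] - rational; roots negated = parameters, x = (1/7), C = 6/7.


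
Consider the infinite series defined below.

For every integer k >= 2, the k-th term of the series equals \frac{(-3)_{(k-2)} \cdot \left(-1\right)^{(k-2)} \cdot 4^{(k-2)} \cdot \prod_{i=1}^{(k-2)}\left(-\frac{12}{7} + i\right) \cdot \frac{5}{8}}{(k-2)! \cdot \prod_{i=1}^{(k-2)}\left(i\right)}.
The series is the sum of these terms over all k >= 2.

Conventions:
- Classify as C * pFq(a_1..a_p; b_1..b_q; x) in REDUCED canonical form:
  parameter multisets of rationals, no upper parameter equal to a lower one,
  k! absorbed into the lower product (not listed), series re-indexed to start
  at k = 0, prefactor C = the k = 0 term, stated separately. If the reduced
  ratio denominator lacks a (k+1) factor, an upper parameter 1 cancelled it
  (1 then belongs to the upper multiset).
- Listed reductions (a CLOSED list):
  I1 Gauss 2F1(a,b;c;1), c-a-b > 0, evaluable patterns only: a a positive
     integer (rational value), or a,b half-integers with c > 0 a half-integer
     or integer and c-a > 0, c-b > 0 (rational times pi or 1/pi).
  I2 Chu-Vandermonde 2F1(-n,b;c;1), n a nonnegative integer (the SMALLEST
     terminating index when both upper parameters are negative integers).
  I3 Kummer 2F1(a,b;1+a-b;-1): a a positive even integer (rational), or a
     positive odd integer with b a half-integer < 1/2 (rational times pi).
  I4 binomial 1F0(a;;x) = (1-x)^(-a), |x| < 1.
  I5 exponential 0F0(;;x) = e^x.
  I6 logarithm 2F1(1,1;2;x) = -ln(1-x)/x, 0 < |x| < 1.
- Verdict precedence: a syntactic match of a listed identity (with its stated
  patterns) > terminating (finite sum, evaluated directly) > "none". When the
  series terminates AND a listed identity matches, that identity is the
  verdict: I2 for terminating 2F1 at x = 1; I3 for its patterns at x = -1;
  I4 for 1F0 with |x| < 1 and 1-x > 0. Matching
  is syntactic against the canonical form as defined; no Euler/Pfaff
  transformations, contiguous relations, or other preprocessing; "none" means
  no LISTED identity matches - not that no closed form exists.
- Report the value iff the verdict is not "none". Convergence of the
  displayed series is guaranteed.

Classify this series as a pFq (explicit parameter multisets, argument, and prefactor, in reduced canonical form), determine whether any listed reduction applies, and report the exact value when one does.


Structural cue: x = -4 and the (-1)^k factor (C = 5/8, x = -4) folds into the argument's sign.
Step ratio: r(k) = -4 * (k-3) (k-\frac{5}{7}) / [(k+1) (k+1)] - poly over poly, x = -4 from leading terms; C = \frac{5}{8} at k = 0.

Canonical form: C = \frac{5}{8} times 2F1 with upper {-3, -\frac{5}{7}}, lower {1}, x = -4. Verdict: terminating. With -3 upstairs the series is a 4-term polynomial sum; evaluated term by term. Its exact value is -\frac{26185}{2744}.


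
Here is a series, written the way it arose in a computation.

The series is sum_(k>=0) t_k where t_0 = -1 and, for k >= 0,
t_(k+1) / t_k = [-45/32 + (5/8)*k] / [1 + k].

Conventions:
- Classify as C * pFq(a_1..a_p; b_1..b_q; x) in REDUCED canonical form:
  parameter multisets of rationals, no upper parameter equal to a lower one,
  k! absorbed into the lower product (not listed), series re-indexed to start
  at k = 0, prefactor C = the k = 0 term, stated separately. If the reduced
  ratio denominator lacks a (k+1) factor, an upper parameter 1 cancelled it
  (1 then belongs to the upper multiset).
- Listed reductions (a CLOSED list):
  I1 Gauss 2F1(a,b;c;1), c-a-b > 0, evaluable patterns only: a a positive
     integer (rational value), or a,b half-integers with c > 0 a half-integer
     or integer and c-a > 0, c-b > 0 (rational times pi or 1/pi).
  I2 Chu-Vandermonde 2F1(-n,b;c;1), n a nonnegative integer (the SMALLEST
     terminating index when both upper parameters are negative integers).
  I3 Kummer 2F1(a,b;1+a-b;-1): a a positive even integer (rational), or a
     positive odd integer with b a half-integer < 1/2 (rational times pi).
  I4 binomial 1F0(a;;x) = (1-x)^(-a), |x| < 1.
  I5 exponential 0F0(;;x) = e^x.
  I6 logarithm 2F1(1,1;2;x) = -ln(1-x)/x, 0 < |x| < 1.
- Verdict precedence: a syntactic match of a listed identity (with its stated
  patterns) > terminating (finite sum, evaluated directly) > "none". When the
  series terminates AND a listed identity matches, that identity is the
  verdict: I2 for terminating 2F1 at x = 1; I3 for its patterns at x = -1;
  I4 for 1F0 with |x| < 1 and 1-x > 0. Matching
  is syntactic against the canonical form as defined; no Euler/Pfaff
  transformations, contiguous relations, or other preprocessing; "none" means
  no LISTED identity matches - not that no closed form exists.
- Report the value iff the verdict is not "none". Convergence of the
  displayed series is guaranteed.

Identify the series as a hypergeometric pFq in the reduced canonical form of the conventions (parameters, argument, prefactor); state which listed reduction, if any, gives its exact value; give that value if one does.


Prefactor -1, argument 5/8: 1F0 with upper {-9/4} over lower {-}. Verdict: this is the I4 binomial reduction (the 1F0 binomial series: exponent 9/4, x = 5/8). Hence: (-1) * (3/8)^(9/4).

Key observation: from the first term -1: factor the ratio over Q (C = -1, x = 5/8): negated roots = parameters.
Term ratio: r(k) = (5/8) * (k-9/4) / [(k+1)] - rational in k. x = (5/8); t_0 = -1; negate the roots.


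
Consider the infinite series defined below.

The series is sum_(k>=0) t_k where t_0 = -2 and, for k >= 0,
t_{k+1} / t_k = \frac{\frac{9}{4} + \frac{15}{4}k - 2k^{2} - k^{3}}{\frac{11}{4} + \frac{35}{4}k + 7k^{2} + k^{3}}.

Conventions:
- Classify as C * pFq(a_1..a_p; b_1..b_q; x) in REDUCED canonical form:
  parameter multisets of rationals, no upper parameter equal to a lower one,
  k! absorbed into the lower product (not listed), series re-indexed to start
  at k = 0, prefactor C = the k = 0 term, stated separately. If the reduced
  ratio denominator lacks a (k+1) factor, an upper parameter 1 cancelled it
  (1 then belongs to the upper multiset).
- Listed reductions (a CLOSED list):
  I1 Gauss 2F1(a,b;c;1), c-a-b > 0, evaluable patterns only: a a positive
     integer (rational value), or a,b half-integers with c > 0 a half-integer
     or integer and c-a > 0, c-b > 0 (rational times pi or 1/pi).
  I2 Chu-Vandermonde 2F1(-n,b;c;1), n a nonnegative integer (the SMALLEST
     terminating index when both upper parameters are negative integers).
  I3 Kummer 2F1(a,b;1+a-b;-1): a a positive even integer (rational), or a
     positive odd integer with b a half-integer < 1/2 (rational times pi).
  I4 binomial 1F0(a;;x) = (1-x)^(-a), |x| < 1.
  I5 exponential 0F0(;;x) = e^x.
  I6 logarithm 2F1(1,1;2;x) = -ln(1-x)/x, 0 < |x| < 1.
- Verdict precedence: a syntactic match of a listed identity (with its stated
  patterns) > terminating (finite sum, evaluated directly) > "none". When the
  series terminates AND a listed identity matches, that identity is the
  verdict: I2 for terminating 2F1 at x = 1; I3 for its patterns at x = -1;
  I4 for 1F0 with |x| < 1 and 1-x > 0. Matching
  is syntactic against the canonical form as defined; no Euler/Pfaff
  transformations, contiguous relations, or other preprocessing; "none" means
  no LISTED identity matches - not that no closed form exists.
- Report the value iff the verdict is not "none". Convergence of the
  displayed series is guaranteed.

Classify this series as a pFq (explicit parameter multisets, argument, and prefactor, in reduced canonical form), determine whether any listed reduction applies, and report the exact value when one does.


Structural cue: t_0 being -2, the ratio is unreduced: k + 1/2 divides both sides (C = -2).
Term ratio: r(k) = -1 * (k-\frac{3}{2}) (k+3) / [(k+\frac{11}{2}) (k+1)] - rational in k, leading ratio -1; with t_0 = -2, classification follows.

This is -2 * 2F1(-\frac{3}{2}, 3; \frac{11}{2}; -1) in reduced canonical form. Verdict at x = -1: Kummer (I3) matches (x = -1; c = \frac{11}{2} equals 1+a-b for upper {-\frac{3}{2}, 3}: listed pattern). Hence: \left(-\frac{315}{256}\right) \cdot \pi.
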